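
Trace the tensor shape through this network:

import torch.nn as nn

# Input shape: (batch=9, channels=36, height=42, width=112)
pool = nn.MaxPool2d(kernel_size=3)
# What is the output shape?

Input shape: (9, 36, 42, 112)
Output shape: (9, 36, 14, 37)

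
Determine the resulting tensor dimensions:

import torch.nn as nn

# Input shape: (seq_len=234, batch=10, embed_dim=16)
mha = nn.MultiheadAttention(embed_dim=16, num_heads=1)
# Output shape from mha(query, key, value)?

Input shape: (234, 10, 16)
Output shape: (234, 10, 16)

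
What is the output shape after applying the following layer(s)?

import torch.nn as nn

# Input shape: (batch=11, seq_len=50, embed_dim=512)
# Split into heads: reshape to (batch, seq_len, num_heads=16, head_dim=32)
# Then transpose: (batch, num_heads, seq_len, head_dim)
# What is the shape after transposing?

Input shape: (11, 50, 512)
  -> after reshape: (11, 50, 16, 32)
Output shape: (11, 16, 50, 32)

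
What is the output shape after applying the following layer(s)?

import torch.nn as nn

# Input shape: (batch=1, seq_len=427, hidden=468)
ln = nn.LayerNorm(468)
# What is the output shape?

Input shape: (1, 427, 468)
Output shape: (1, 427, 468)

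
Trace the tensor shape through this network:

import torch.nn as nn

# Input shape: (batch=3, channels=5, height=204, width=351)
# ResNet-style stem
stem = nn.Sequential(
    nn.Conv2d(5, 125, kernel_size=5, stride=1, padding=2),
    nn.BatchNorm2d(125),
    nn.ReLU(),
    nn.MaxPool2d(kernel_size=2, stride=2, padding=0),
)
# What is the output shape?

Input shape: (3, 5, 204, 351)
  -> after Conv2d 5x5 stride=1: (3, 125, 204, 351)
Output shape: (3, 125, 102, 175)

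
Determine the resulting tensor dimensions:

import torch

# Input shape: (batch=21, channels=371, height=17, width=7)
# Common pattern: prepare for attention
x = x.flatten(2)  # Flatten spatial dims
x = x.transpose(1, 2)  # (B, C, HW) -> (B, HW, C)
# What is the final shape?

Input shape: (21, 371, 17, 7)
  -> after flatten(2): (21, 371, 119)
Output shape: (21, 119, 371)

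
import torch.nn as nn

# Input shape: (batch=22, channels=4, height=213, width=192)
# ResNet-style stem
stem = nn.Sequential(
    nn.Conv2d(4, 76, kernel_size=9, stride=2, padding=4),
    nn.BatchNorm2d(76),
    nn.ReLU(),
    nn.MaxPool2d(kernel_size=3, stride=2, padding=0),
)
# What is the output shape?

Input shape: (22, 4, 213, 192)
  -> after Conv2d 9x9 stride=2: (22, 76, 107, 96)
Output shape: (22, 76, 53, 47)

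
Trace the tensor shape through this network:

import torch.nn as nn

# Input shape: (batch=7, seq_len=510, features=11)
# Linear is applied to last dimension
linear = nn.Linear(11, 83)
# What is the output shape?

Input shape: (7, 510, 11)
Output shape: (7, 510, 83)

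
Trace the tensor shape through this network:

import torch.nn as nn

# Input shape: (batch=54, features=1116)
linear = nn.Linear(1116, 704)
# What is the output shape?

Input shape: (54, 1116)
Output shape: (54, 704)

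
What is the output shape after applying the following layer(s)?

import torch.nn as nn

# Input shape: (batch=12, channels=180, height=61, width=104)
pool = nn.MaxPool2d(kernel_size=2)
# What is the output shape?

Input shape: (12, 180, 61, 104)
Output shape: (12, 180, 30, 52)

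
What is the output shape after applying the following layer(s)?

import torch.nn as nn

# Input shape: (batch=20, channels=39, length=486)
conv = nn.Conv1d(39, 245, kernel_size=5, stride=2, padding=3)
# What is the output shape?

Input shape: (20, 39, 486)
Output shape: (20, 245, 244)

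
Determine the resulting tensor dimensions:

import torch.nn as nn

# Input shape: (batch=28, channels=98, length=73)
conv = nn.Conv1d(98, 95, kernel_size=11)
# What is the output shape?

Input shape: (28, 98, 73)
Output shape: (28, 95, 63)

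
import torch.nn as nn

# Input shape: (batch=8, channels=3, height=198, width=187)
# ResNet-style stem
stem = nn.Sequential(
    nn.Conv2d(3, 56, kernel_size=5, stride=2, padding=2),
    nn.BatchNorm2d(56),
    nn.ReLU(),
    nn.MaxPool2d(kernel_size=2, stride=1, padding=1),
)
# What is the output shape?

Input shape: (8, 3, 198, 187)
  -> after Conv2d 5x5 stride=2: (8, 56, 99, 94)
Output shape: (8, 56, 100, 95)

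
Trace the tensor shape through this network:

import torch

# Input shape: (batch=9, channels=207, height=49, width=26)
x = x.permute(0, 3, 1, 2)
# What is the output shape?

Input shape: (9, 207, 49, 26)
Output shape: (9, 26, 207, 49)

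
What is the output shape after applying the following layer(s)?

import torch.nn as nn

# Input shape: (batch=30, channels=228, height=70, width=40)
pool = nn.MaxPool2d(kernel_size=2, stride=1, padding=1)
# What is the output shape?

Input shape: (30, 228, 70, 40)
Output shape: (30, 228, 71, 41)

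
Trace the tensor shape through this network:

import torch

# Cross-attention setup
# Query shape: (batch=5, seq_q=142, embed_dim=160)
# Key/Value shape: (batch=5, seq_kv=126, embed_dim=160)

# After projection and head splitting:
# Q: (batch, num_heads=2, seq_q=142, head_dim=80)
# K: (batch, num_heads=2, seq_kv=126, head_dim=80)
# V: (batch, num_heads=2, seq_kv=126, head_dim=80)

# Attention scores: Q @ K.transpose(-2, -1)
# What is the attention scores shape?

Input shape: (5, 142, 160)
Output shape: (5, 2, 142, 126)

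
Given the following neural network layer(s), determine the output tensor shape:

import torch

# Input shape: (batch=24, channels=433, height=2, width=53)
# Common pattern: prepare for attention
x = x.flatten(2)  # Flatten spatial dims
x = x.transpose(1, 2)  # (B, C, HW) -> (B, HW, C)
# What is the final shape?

Input shape: (24, 433, 2, 53)
  -> after flatten(2): (24, 433, 106)
Output shape: (24, 106, 433)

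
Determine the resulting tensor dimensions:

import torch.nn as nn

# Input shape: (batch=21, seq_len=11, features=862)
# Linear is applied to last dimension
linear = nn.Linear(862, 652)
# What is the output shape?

Input shape: (21, 11, 862)
Output shape: (21, 11, 652)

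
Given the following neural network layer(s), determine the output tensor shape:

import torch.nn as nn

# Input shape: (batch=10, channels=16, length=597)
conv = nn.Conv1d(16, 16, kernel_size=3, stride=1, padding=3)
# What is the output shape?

Input shape: (10, 16, 597)
Output shape: (10, 16, 601)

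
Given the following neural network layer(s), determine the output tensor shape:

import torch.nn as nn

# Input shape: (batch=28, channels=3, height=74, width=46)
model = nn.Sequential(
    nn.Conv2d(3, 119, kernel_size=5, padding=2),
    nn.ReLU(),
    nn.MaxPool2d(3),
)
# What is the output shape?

Input shape: (28, 3, 74, 46)
  -> after Conv2d: (28, 119, 74, 46)
  -> after ReLU: (28, 119, 74, 46)
Output shape: (28, 119, 24, 15)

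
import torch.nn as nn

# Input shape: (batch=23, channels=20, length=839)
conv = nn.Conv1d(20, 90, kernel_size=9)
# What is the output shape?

Input shape: (23, 20, 839)
Output shape: (23, 90, 831)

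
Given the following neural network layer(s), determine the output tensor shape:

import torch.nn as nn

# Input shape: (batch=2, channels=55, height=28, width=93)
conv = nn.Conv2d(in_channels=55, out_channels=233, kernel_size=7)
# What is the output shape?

Input shape: (2, 55, 28, 93)
Output shape: (2, 233, 22, 87)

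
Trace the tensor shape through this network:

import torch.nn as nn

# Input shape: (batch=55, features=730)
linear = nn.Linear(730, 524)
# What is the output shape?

Input shape: (55, 730)
Output shape: (55, 524)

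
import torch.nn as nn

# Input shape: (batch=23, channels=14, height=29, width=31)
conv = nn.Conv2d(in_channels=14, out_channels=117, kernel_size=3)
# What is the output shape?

Input shape: (23, 14, 29, 31)
Output shape: (23, 117, 27, 29)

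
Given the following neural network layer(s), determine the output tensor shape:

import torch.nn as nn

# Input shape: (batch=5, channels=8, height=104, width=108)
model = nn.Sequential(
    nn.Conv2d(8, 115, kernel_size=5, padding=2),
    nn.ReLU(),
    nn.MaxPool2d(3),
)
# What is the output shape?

Input shape: (5, 8, 104, 108)
  -> after Conv2d: (5, 115, 104, 108)
  -> after ReLU: (5, 115, 104, 108)
Output shape: (5, 115, 34, 36)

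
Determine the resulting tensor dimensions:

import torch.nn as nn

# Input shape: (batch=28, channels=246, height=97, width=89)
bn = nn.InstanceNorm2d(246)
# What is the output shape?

Input shape: (28, 246, 97, 89)
Output shape: (28, 246, 97, 89)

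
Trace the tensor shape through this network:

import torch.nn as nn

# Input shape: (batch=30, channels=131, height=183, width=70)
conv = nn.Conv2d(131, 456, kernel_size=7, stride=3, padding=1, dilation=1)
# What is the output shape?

Input shape: (30, 131, 183, 70)
Output shape: (30, 456, 60, 22)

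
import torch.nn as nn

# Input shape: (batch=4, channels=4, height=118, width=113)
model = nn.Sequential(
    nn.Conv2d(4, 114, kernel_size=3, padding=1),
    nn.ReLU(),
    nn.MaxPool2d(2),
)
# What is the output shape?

Input shape: (4, 4, 118, 113)
  -> after Conv2d: (4, 114, 118, 113)
  -> after ReLU: (4, 114, 118, 113)
Output shape: (4, 114, 59, 56)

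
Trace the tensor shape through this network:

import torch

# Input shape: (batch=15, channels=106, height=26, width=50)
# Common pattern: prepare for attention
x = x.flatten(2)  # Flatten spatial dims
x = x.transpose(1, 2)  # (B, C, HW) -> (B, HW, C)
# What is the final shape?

Input shape: (15, 106, 26, 50)
  -> after flatten(2): (15, 106, 1300)
Output shape: (15, 1300, 106)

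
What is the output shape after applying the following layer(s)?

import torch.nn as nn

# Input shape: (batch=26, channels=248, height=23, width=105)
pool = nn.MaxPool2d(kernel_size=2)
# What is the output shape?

Input shape: (26, 248, 23, 105)
Output shape: (26, 248, 11, 52)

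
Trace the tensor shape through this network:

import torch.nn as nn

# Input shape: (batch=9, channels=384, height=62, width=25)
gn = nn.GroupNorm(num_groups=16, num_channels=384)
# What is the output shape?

Input shape: (9, 384, 62, 25)
Output shape: (9, 384, 62, 25)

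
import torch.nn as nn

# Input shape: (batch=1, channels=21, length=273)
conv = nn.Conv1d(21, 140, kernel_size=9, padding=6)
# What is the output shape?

Input shape: (1, 21, 273)
Output shape: (1, 140, 277)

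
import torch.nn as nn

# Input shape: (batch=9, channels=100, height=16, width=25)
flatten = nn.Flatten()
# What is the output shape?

Input shape: (9, 100, 16, 25)
Output shape: (9, 40000)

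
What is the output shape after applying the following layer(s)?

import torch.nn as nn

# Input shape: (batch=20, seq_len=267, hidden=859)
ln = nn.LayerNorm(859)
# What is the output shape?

Input shape: (20, 267, 859)
Output shape: (20, 267, 859)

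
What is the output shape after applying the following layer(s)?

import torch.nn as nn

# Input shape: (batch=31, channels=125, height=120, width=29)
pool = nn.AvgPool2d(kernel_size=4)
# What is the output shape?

Input shape: (31, 125, 120, 29)
Output shape: (31, 125, 30, 7)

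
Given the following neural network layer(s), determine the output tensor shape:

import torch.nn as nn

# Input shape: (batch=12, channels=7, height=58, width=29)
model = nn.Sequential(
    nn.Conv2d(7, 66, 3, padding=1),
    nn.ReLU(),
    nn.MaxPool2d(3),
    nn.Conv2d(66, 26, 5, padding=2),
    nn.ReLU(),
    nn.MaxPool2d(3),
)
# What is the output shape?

Input shape: (12, 7, 58, 29)
  -> after first Conv2d: (12, 66, 58, 29)
  -> after first MaxPool2d: (12, 66, 19, 9)
  -> after second Conv2d: (12, 26, 19, 9)
Output shape: (12, 26, 6, 3)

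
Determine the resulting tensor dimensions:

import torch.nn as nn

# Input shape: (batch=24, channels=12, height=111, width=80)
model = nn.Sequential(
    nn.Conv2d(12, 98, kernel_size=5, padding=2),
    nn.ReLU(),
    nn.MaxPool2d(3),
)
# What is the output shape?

Input shape: (24, 12, 111, 80)
  -> after Conv2d: (24, 98, 111, 80)
  -> after ReLU: (24, 98, 111, 80)
Output shape: (24, 98, 37, 26)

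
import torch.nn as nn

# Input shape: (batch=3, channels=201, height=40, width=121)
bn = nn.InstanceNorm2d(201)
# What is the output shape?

Input shape: (3, 201, 40, 121)
Output shape: (3, 201, 40, 121)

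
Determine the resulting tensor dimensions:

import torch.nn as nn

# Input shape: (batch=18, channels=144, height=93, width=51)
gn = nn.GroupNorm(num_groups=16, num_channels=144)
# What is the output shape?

Input shape: (18, 144, 93, 51)
Output shape: (18, 144, 93, 51)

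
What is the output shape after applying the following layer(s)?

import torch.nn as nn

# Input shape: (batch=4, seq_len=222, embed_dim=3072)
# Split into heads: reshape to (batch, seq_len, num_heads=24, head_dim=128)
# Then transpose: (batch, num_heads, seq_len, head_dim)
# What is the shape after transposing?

Input shape: (4, 222, 3072)
  -> after reshape: (4, 222, 24, 128)
Output shape: (4, 24, 222, 128)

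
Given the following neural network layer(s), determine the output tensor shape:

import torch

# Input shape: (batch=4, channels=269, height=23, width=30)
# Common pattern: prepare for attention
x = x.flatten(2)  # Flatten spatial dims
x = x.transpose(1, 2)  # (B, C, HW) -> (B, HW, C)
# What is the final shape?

Input shape: (4, 269, 23, 30)
  -> after flatten(2): (4, 269, 690)
Output shape: (4, 690, 269)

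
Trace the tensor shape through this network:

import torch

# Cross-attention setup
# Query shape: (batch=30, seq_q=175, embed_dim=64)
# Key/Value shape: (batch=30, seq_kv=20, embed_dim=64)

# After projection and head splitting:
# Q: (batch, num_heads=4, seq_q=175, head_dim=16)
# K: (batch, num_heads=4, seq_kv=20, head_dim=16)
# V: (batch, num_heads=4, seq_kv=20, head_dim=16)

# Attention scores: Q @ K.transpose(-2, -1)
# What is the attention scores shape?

Input shape: (30, 175, 64)
Output shape: (30, 4, 175, 20)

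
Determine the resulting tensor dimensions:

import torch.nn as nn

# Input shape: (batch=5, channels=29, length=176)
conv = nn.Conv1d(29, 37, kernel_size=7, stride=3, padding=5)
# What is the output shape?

Input shape: (5, 29, 176)
Output shape: (5, 37, 60)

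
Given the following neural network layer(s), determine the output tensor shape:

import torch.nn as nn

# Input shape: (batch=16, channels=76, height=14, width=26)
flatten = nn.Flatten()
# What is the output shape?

Input shape: (16, 76, 14, 26)
Output shape: (16, 27664)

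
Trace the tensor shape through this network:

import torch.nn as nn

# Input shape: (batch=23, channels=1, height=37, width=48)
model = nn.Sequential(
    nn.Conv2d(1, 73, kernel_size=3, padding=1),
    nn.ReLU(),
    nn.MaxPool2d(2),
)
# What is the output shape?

Input shape: (23, 1, 37, 48)
  -> after Conv2d: (23, 73, 37, 48)
  -> after ReLU: (23, 73, 37, 48)
Output shape: (23, 73, 18, 24)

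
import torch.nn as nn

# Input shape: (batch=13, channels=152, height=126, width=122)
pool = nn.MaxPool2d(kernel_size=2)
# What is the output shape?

Input shape: (13, 152, 126, 122)
Output shape: (13, 152, 63, 61)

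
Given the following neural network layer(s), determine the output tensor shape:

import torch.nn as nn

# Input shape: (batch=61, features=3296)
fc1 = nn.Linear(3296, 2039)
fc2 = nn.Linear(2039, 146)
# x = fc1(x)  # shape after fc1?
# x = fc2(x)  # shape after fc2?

Input shape: (61, 3296)
  -> after fc1: (61, 2039)
Output shape: (61, 146)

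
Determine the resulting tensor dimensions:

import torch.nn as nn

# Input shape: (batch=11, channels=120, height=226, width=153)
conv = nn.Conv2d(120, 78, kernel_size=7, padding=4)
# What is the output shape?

Input shape: (11, 120, 226, 153)
Output shape: (11, 78, 228, 155)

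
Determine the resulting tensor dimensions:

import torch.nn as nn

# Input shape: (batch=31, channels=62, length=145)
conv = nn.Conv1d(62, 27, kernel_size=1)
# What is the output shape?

Input shape: (31, 62, 145)
Output shape: (31, 27, 145)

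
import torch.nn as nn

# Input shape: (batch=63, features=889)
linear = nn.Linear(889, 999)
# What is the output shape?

Input shape: (63, 889)
Output shape: (63, 999)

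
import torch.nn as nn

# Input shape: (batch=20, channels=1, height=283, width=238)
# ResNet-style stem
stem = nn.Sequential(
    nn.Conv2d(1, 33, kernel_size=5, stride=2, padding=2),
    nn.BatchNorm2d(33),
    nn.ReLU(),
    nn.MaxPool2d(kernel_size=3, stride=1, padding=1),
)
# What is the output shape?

Input shape: (20, 1, 283, 238)
  -> after Conv2d 5x5 stride=2: (20, 33, 142, 119)
Output shape: (20, 33, 142, 119)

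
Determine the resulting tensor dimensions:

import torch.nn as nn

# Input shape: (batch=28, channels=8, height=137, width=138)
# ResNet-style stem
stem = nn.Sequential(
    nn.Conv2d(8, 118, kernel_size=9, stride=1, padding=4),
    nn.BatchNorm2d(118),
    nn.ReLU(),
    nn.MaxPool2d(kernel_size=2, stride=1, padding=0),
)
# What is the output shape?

Input shape: (28, 8, 137, 138)
  -> after Conv2d 9x9 stride=1: (28, 118, 137, 138)
Output shape: (28, 118, 136, 137)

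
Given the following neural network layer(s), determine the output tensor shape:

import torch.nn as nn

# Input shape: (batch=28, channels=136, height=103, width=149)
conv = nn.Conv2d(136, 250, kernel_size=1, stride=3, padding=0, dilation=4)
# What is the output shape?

Input shape: (28, 136, 103, 149)
Output shape: (28, 250, 35, 50)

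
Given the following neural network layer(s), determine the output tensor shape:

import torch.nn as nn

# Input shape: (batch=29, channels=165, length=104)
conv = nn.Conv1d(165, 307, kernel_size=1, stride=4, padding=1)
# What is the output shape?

Input shape: (29, 165, 104)
Output shape: (29, 307, 27)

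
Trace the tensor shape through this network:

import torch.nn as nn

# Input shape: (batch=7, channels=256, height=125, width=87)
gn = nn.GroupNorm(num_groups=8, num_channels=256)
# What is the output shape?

Input shape: (7, 256, 125, 87)
Output shape: (7, 256, 125, 87)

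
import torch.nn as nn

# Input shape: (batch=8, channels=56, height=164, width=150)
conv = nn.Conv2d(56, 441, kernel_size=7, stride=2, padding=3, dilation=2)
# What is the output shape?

Input shape: (8, 56, 164, 150)
Output shape: (8, 441, 79, 72)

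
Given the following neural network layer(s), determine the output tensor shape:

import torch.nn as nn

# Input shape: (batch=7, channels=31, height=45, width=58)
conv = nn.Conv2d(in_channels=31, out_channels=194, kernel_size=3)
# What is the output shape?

Input shape: (7, 31, 45, 58)
Output shape: (7, 194, 43, 56)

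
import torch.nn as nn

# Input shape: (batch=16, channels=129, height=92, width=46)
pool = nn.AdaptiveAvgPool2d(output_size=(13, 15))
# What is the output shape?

Input shape: (16, 129, 92, 46)
Output shape: (16, 129, 13, 15)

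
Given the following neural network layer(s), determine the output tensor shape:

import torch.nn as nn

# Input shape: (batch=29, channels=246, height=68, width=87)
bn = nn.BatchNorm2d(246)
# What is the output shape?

Input shape: (29, 246, 68, 87)
Output shape: (29, 246, 68, 87)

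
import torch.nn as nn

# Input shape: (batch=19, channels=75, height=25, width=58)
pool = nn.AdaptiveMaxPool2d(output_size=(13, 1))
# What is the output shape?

Input shape: (19, 75, 25, 58)
Output shape: (19, 75, 13, 1)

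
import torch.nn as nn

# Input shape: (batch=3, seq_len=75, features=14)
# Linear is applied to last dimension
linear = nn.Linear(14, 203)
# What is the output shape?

Input shape: (3, 75, 14)
Output shape: (3, 75, 203)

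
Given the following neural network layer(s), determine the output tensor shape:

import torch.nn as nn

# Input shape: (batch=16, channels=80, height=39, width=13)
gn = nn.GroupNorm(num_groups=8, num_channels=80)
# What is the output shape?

Input shape: (16, 80, 39, 13)
Output shape: (16, 80, 39, 13)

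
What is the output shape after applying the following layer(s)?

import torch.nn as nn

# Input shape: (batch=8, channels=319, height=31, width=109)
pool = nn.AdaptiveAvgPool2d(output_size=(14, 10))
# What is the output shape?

Input shape: (8, 319, 31, 109)
Output shape: (8, 319, 14, 10)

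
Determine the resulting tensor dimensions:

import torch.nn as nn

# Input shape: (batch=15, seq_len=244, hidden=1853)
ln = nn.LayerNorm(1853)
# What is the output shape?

Input shape: (15, 244, 1853)
Output shape: (15, 244, 1853)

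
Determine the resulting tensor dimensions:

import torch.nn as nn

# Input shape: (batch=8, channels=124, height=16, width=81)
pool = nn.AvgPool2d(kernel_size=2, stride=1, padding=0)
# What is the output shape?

Input shape: (8, 124, 16, 81)
Output shape: (8, 124, 15, 80)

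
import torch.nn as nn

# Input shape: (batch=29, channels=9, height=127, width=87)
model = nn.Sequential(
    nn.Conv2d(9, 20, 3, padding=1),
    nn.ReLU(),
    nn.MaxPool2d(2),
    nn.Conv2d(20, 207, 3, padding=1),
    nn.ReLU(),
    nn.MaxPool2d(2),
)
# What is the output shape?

Input shape: (29, 9, 127, 87)
  -> after first Conv2d: (29, 20, 127, 87)
  -> after first MaxPool2d: (29, 20, 63, 43)
  -> after second Conv2d: (29, 207, 63, 43)
Output shape: (29, 207, 31, 21)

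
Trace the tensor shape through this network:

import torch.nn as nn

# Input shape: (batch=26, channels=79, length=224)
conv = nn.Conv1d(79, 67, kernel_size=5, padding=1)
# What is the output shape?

Input shape: (26, 79, 224)
Output shape: (26, 67, 222)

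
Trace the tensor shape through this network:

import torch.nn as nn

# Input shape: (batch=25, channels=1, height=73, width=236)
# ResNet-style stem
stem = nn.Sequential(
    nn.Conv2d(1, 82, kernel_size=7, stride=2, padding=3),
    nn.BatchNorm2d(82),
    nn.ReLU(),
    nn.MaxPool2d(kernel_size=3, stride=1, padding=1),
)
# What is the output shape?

Input shape: (25, 1, 73, 236)
  -> after Conv2d 7x7 stride=2: (25, 82, 37, 118)
Output shape: (25, 82, 37, 118)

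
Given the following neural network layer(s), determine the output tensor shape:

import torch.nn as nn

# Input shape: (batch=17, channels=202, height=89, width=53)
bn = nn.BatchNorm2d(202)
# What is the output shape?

Input shape: (17, 202, 89, 53)
Output shape: (17, 202, 89, 53)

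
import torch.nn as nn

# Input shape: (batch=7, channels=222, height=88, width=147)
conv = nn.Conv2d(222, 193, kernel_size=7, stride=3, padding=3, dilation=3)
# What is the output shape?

Input shape: (7, 222, 88, 147)
Output shape: (7, 193, 26, 45)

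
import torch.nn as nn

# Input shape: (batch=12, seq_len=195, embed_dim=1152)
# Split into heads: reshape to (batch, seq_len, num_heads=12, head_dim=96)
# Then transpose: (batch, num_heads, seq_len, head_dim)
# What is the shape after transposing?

Input shape: (12, 195, 1152)
  -> after reshape: (12, 195, 12, 96)
Output shape: (12, 12, 195, 96)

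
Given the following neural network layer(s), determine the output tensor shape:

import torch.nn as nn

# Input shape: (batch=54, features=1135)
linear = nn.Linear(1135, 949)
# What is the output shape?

Input shape: (54, 1135)
Output shape: (54, 949)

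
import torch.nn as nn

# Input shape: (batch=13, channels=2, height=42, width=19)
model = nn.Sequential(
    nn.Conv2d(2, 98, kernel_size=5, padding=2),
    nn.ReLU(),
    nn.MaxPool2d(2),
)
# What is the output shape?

Input shape: (13, 2, 42, 19)
  -> after Conv2d: (13, 98, 42, 19)
  -> after ReLU: (13, 98, 42, 19)
Output shape: (13, 98, 21, 9)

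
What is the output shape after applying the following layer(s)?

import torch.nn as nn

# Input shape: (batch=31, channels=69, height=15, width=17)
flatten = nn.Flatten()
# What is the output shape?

Input shape: (31, 69, 15, 17)
Output shape: (31, 17595)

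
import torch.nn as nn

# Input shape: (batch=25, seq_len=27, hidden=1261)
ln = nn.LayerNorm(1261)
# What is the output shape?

Input shape: (25, 27, 1261)
Output shape: (25, 27, 1261)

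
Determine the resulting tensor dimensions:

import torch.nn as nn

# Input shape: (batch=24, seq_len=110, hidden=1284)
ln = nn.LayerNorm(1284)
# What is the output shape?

Input shape: (24, 110, 1284)
Output shape: (24, 110, 1284)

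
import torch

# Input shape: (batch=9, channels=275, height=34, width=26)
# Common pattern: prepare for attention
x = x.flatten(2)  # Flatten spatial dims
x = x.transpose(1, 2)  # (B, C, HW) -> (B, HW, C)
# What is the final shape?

Input shape: (9, 275, 34, 26)
  -> after flatten(2): (9, 275, 884)
Output shape: (9, 884, 275)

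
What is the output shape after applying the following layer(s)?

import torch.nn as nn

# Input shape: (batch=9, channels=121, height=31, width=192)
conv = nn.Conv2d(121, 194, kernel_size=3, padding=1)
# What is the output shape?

Input shape: (9, 121, 31, 192)
Output shape: (9, 194, 31, 192)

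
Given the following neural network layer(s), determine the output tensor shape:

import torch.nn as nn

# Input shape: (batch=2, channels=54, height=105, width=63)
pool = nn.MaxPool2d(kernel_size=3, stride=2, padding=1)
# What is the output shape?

Input shape: (2, 54, 105, 63)
Output shape: (2, 54, 53, 32)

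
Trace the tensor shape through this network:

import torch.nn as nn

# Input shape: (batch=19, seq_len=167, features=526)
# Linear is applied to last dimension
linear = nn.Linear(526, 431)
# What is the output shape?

Input shape: (19, 167, 526)
Output shape: (19, 167, 431)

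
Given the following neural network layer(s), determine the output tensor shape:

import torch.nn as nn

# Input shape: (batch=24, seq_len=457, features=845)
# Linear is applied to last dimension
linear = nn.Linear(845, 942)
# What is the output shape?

Input shape: (24, 457, 845)
Output shape: (24, 457, 942)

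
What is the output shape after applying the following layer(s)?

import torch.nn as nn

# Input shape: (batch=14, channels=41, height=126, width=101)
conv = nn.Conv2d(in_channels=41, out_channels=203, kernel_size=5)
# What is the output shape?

Input shape: (14, 41, 126, 101)
Output shape: (14, 203, 122, 97)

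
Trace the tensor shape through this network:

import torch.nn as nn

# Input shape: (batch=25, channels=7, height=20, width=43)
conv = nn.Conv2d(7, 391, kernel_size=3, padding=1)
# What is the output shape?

Input shape: (25, 7, 20, 43)
Output shape: (25, 391, 20, 43)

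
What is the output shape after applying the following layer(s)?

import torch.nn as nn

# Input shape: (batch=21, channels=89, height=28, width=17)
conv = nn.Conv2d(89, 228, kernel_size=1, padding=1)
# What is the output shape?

Input shape: (21, 89, 28, 17)
Output shape: (21, 228, 30, 19)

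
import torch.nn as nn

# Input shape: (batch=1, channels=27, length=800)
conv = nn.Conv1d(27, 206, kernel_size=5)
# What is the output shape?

Input shape: (1, 27, 800)
Output shape: (1, 206, 796)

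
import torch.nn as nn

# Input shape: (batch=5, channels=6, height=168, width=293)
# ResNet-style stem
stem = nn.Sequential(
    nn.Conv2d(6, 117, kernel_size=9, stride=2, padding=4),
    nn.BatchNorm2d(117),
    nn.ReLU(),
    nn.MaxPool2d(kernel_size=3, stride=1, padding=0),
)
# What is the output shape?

Input shape: (5, 6, 168, 293)
  -> after Conv2d 9x9 stride=2: (5, 117, 84, 147)
Output shape: (5, 117, 82, 145)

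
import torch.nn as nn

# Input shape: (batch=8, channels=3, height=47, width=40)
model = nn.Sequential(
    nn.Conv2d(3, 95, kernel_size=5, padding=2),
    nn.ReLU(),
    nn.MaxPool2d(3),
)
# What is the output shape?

Input shape: (8, 3, 47, 40)
  -> after Conv2d: (8, 95, 47, 40)
  -> after ReLU: (8, 95, 47, 40)
Output shape: (8, 95, 15, 13)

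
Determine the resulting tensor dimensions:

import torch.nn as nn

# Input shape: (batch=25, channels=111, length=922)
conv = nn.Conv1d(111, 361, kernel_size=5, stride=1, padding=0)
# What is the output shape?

Input shape: (25, 111, 922)
Output shape: (25, 361, 918)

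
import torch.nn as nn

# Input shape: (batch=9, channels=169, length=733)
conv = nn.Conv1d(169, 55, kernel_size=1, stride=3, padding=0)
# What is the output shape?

Input shape: (9, 169, 733)
Output shape: (9, 55, 245)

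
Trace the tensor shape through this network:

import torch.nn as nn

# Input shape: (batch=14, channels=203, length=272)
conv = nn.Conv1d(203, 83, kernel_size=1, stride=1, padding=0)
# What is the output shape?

Input shape: (14, 203, 272)
Output shape: (14, 83, 272)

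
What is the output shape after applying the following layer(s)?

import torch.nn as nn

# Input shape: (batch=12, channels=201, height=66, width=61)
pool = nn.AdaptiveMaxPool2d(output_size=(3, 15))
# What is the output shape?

Input shape: (12, 201, 66, 61)
Output shape: (12, 201, 3, 15)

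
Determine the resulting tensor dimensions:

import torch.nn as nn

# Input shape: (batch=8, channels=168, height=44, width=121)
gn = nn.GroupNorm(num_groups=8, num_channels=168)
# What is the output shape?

Input shape: (8, 168, 44, 121)
Output shape: (8, 168, 44, 121)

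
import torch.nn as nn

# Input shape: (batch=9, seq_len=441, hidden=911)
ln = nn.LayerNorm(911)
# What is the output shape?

Input shape: (9, 441, 911)
Output shape: (9, 441, 911)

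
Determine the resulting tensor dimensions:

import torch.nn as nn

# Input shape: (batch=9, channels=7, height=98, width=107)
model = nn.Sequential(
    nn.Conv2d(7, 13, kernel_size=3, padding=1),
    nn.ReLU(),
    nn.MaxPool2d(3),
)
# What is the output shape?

Input shape: (9, 7, 98, 107)
  -> after Conv2d: (9, 13, 98, 107)
  -> after ReLU: (9, 13, 98, 107)
Output shape: (9, 13, 32, 35)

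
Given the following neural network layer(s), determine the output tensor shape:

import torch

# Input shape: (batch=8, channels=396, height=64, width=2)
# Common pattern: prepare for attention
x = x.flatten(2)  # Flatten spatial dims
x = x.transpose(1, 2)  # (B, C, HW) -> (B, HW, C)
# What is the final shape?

Input shape: (8, 396, 64, 2)
  -> after flatten(2): (8, 396, 128)
Output shape: (8, 128, 396)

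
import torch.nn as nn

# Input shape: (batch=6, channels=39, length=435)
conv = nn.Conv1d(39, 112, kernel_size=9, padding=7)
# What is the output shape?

Input shape: (6, 39, 435)
Output shape: (6, 112, 441)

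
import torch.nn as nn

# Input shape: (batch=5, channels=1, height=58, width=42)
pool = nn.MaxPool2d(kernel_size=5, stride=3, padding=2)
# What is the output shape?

Input shape: (5, 1, 58, 42)
Output shape: (5, 1, 20, 14)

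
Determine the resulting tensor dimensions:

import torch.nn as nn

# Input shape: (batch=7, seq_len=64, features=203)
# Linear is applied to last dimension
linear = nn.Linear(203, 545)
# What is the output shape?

Input shape: (7, 64, 203)
Output shape: (7, 64, 545)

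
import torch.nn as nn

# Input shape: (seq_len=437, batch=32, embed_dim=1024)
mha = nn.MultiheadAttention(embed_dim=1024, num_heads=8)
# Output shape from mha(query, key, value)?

Input shape: (437, 32, 1024)
Output shape: (437, 32, 1024)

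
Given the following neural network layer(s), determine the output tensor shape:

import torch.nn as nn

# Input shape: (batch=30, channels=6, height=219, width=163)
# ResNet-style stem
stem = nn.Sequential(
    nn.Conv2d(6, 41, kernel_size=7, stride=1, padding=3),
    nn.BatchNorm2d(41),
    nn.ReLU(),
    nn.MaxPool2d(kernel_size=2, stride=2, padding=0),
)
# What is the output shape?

Input shape: (30, 6, 219, 163)
  -> after Conv2d 7x7 stride=1: (30, 41, 219, 163)
Output shape: (30, 41, 109, 81)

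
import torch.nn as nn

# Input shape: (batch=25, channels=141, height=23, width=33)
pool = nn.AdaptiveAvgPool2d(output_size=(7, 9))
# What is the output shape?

Input shape: (25, 141, 23, 33)
Output shape: (25, 141, 7, 9)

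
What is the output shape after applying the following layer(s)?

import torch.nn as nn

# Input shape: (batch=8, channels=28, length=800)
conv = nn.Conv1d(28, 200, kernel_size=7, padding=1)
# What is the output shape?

Input shape: (8, 28, 800)
Output shape: (8, 200, 796)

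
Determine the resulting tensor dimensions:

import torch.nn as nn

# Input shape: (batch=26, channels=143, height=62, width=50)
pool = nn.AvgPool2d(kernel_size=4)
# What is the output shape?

Input shape: (26, 143, 62, 50)
Output shape: (26, 143, 15, 12)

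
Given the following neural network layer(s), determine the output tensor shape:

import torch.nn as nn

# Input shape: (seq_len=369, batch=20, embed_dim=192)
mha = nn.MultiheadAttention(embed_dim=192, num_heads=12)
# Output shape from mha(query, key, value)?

Input shape: (369, 20, 192)
Output shape: (369, 20, 192)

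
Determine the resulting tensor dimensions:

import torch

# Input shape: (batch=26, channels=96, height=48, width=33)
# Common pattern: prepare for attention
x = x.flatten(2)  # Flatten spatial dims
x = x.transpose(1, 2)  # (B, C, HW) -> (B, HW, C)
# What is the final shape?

Input shape: (26, 96, 48, 33)
  -> after flatten(2): (26, 96, 1584)
Output shape: (26, 1584, 96)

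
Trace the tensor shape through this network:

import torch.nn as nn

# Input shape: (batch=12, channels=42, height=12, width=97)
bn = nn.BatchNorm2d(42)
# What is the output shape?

Input shape: (12, 42, 12, 97)
Output shape: (12, 42, 12, 97)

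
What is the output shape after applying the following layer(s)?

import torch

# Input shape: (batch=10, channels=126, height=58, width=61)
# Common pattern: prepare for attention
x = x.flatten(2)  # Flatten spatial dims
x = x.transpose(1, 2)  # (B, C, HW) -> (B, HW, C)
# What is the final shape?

Input shape: (10, 126, 58, 61)
  -> after flatten(2): (10, 126, 3538)
Output shape: (10, 3538, 126)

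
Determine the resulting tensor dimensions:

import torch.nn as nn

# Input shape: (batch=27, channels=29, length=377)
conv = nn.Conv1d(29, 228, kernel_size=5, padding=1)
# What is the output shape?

Input shape: (27, 29, 377)
Output shape: (27, 228, 375)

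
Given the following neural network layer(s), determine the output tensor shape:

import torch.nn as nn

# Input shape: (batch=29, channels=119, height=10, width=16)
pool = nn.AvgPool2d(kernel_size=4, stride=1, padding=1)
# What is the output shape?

Input shape: (29, 119, 10, 16)
Output shape: (29, 119, 9, 15)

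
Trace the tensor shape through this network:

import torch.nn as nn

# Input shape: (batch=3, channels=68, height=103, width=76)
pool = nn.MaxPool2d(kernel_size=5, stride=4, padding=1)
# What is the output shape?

Input shape: (3, 68, 103, 76)
Output shape: (3, 68, 26, 19)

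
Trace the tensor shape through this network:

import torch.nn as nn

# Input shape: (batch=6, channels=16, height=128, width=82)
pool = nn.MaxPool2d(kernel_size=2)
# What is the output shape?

Input shape: (6, 16, 128, 82)
Output shape: (6, 16, 64, 41)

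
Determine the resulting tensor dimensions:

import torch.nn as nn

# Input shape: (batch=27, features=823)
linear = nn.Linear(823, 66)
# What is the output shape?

Input shape: (27, 823)
Output shape: (27, 66)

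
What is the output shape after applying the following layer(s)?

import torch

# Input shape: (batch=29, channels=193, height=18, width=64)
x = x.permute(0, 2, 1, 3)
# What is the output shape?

Input shape: (29, 193, 18, 64)
Output shape: (29, 18, 193, 64)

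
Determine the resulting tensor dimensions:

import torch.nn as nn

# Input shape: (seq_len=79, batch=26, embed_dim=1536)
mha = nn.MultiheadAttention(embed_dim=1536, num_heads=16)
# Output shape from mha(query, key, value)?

Input shape: (79, 26, 1536)
Output shape: (79, 26, 1536)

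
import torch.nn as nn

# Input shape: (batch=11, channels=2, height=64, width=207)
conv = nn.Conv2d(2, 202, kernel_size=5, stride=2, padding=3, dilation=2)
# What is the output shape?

Input shape: (11, 2, 64, 207)
Output shape: (11, 202, 31, 103)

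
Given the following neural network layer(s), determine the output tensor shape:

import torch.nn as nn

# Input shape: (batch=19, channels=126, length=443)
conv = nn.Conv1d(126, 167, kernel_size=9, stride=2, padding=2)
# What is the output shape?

Input shape: (19, 126, 443)
Output shape: (19, 167, 220)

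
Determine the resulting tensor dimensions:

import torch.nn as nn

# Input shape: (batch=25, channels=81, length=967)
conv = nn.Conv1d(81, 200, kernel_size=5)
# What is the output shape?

Input shape: (25, 81, 967)
Output shape: (25, 200, 963)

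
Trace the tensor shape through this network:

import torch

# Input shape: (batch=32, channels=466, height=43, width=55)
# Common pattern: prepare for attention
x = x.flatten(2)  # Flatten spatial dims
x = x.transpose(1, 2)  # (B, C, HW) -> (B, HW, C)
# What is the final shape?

Input shape: (32, 466, 43, 55)
  -> after flatten(2): (32, 466, 2365)
Output shape: (32, 2365, 466)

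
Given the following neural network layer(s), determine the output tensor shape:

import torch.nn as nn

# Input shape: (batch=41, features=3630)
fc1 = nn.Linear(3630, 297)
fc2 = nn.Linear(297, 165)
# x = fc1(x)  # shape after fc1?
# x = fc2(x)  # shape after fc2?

Input shape: (41, 3630)
  -> after fc1: (41, 297)
Output shape: (41, 165)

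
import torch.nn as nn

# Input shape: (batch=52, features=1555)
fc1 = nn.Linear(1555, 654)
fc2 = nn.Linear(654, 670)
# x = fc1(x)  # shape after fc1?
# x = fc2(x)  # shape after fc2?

Input shape: (52, 1555)
  -> after fc1: (52, 654)
Output shape: (52, 670)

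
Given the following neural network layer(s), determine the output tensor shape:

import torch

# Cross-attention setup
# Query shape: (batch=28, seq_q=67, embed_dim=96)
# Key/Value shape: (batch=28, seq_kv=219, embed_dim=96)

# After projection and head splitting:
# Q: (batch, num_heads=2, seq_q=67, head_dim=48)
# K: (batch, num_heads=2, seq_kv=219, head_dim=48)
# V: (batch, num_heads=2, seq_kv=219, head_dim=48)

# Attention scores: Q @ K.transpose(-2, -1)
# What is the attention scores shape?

Input shape: (28, 67, 96)
Output shape: (28, 2, 67, 219)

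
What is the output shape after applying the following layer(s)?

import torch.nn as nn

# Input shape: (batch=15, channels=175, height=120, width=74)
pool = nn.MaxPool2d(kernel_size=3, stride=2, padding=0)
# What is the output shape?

Input shape: (15, 175, 120, 74)
Output shape: (15, 175, 59, 36)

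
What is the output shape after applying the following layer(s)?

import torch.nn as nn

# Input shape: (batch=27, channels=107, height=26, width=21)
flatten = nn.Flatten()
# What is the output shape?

Input shape: (27, 107, 26, 21)
Output shape: (27, 58422)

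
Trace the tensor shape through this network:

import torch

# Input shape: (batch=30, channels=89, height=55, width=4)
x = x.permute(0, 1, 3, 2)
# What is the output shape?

Input shape: (30, 89, 55, 4)
Output shape: (30, 89, 4, 55)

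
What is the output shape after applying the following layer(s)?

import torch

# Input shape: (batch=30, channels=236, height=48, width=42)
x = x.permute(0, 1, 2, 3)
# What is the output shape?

Input shape: (30, 236, 48, 42)
Output shape: (30, 236, 48, 42)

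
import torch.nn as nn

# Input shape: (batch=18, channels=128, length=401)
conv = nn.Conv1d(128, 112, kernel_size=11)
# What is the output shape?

Input shape: (18, 128, 401)
Output shape: (18, 112, 391)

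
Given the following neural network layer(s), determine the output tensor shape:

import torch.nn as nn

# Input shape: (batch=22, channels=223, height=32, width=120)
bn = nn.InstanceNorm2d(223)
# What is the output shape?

Input shape: (22, 223, 32, 120)
Output shape: (22, 223, 32, 120)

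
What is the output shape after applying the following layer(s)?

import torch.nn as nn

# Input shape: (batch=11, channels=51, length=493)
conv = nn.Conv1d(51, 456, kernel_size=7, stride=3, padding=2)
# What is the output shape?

Input shape: (11, 51, 493)
Output shape: (11, 456, 164)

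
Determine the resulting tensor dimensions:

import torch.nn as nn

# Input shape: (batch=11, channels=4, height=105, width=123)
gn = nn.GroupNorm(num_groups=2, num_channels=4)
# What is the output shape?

Input shape: (11, 4, 105, 123)
Output shape: (11, 4, 105, 123)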